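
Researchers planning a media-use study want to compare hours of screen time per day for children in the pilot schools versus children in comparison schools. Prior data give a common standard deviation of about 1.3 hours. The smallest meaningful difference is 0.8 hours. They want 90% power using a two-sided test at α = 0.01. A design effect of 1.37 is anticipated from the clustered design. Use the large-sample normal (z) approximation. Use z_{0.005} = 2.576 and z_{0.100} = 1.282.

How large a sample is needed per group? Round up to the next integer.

n = (z_{α/2} + z_β)² · (σ₁² + σ₂²) / δ²
  = (2.576 + 1.282)² · (2·1.3² = 3.38) / 0.8²
  = 14.8842 · 3.38 / 0.64
  = 78.61
Design effect: 1.37 × 78.61 = 107.69.
Round up → n = 108 per group.

n = 108 per group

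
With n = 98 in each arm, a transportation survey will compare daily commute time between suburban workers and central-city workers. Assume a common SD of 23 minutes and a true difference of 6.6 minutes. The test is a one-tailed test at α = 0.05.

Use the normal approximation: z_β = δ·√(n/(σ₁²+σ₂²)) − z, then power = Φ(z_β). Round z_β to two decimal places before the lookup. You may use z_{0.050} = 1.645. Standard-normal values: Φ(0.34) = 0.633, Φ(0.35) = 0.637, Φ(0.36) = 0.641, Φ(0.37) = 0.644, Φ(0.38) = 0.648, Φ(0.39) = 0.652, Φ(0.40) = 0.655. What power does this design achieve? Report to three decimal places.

z_β = δ·√(n/(σ₁²+σ₂²)) − z_α
    = 6.6 · √(98/1058) − 1.645
    = 6.6 · 0.30435 − 1.645
    = 2.0087 − 1.645 = 0.3637 → 0.36
Power = Φ(0.36) = 0.641.

Power ≈ 0.641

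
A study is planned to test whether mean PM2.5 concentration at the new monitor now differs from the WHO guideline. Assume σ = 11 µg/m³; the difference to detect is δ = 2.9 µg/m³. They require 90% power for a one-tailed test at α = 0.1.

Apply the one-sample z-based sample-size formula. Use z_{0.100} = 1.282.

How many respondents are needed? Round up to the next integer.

n = 95

n = (z_α + z_β)² · σ² / δ²
  = (1.282 + 1.282)² · 11² / 2.9²
  = 6.5741 · 121 / 8.41
  = 94.59
Round up → n = 95.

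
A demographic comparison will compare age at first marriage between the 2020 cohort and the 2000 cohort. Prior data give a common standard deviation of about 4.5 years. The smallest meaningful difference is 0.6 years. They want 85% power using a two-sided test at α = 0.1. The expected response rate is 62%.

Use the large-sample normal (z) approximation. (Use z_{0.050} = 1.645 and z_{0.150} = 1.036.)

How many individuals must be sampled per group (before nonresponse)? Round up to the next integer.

n = 1305 per group

n = (z_{α/2} + z_β)² · (σ₁² + σ₂²) / δ²
  = (1.645 + 1.036)² · (2·4.5² = 40.5) / 0.6²
  = 7.1878 · 40.5 / 0.36
  = 808.62
Adjust for 62% response: 808.62 / 0.62 = 1304.23.
Round up → n = 1305 per group.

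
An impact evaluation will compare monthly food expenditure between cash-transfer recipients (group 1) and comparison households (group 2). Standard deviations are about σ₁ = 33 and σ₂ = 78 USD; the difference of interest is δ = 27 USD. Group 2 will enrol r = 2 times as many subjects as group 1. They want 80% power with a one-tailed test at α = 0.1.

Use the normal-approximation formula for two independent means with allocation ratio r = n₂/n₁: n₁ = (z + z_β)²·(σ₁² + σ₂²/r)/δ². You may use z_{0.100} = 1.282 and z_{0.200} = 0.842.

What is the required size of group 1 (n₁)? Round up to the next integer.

n₁ = 26

n₁ = (z_α + z_β)² · (σ₁² + σ₂²/r) / δ²
   = (1.282 + 0.842)² · (33² + 78²/2) / 27²
   = 4.5114 · (1089 + 3042) / 729
   = 4.5114 · 4131 / 729
   = 25.56
Round up → n₁ = 26; n₂ = r·n₁ = 2 × 26 = 52.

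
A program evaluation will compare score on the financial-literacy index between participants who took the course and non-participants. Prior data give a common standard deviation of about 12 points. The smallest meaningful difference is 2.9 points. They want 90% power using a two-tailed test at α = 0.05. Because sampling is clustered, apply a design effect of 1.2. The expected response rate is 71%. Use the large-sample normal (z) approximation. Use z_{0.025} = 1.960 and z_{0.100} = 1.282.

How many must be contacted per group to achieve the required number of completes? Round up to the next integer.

n = 609 per group

n = (z_{α/2} + z_β)² · (σ₁² + σ₂²) / δ²
  = (1.960 + 1.282)² · (2·12² = 288) / 2.9²
  = 10.5106 · 288 / 8.41
  = 359.93
Design effect: 1.2 × 359.93 = 431.92.
Adjust for 71% response: 431.92 / 0.71 = 608.34.
Round up → n = 609 per group.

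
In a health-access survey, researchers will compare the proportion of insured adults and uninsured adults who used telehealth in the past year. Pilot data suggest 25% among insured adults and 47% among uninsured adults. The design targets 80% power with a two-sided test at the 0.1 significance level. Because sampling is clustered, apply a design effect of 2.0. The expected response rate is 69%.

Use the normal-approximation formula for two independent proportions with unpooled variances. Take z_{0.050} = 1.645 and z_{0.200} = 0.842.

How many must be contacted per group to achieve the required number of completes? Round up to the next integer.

n = (z_{α/2} + z_β)² · [p₁(1−p₁) + p₂(1−p₂)] / (p₁ − p₂)²
  = (1.645 + 0.842)² · (0.25·0.75 + 0.47·0.53) / (-0.22)²
  = (2.487)² · (0.1875 + 0.2491) / 0.0484
  = 6.1852 · 0.4366 / 0.0484
  = 55.79
Design effect: 2.0 × 55.79 = 111.59.
Adjust for 69% response: 111.59 / 0.69 = 161.72.
Round up → n = 162 per group.

n = 162 per group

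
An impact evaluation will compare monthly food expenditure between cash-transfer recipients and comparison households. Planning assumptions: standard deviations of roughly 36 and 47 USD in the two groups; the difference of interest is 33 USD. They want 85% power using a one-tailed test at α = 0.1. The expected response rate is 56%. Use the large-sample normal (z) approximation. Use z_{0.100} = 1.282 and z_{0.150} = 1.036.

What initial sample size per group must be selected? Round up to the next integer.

n = 31 per group

n = (z_α + z_β)² · (σ₁² + σ₂²) / δ²
  = (1.282 + 1.036)² · (36² + 47² = 3505) / 33²
  = 5.3731 · 3505 / 1089
  = 17.29
Adjust for 56% response: 17.29 / 0.56 = 30.88.
Round up → n = 31 per group.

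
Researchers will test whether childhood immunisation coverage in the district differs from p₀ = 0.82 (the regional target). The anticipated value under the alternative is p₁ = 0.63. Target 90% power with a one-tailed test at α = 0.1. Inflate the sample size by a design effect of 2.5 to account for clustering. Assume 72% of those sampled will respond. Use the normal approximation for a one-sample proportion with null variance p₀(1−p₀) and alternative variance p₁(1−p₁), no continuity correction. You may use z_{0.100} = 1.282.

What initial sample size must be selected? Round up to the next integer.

n = 119

n = [z_α·√(p₀q₀) + z_β·√(p₁q₁)]² / (p₁ − p₀)²
  = [1.282·√(0.82·0.18) + 1.282·√(0.63·0.37)]² / (-0.19)²
  = [1.282·0.3842 + 1.282·0.4828]² / 0.0361
  = [1.1115]² / 0.0361
  = 34.22
Design effect: 2.5 × 34.22 = 85.55.
Adjust for 72% response: 85.55 / 0.72 = 118.82.
Round up → n = 119.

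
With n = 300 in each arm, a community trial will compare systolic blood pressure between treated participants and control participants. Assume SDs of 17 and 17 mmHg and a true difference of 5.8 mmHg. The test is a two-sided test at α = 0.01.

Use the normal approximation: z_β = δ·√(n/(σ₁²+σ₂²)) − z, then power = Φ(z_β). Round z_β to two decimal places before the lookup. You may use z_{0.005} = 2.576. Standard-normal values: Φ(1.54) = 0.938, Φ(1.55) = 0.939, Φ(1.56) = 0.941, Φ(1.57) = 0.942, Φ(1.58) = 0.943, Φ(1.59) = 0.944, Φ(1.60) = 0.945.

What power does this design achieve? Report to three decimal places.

Power ≈ 0.945

z_β = δ·√(n/(σ₁²+σ₂²)) − z_{α/2}
    = 5.8 · √(300/578) − 2.576
    = 5.8 · 0.72044 − 2.576
    = 4.1785 − 2.576 = 1.6025 → 1.60
Power = Φ(1.60) = 0.945.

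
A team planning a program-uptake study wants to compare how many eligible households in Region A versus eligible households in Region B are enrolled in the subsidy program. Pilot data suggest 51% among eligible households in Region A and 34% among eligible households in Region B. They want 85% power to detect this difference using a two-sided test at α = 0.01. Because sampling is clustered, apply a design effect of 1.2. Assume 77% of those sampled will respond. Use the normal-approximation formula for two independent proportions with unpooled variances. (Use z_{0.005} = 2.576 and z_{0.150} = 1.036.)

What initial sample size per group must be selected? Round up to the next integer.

n = (z_{α/2} + z_β)² · [p₁(1−p₁) + p₂(1−p₂)] / (p₁ − p₂)²
  = (2.576 + 1.036)² · (0.51·0.49 + 0.34·0.66) / (0.17)²
  = (3.612)² · (0.2499 + 0.2244) / 0.0289
  = 13.0465 · 0.4743 / 0.0289
  = 214.12
Design effect: 1.2 × 214.12 = 256.94.
Adjust for 77% response: 256.94 / 0.77 = 333.69.
Round up → n = 334 per group.

n = 334 per group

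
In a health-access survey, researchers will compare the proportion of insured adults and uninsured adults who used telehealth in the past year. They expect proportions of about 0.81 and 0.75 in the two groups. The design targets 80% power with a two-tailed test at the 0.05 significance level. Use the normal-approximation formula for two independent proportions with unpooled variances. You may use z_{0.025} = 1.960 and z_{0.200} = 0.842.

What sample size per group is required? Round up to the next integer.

n = 745 per group

n = (z_{α/2} + z_β)² · [p₁(1−p₁) + p₂(1−p₂)] / (p₁ − p₂)²
  = (1.960 + 0.842)² · (0.81·0.19 + 0.75·0.25) / (0.06)²
  = (2.802)² · (0.1539 + 0.1875) / 0.0036
  = 7.8512 · 0.3414 / 0.0036
  = 744.56
Round up → n = 745 per group.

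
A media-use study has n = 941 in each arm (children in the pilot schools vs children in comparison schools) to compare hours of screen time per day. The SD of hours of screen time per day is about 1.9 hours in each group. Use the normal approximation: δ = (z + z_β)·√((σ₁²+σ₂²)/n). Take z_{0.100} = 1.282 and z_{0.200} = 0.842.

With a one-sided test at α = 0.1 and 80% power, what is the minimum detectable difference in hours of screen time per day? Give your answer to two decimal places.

Minimum detectable difference ≈ 0.19 hours

δ = (z_α + z_β) · √((σ₁²+σ₂²)/n)
  = (1.282 + 0.842) · √(7.22/941)
  = 2.124 · √0.00767
  = 2.124 · 0.0876
  = 0.1860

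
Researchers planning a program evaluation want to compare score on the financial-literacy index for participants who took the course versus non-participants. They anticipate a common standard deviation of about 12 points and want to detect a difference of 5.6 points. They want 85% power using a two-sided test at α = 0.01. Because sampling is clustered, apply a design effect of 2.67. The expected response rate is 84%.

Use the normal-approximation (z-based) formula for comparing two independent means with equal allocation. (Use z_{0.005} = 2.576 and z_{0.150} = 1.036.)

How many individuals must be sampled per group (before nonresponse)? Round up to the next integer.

n = (z_{α/2} + z_β)² · (σ₁² + σ₂²) / δ²
  = (2.576 + 1.036)² · (2·12² = 288) / 5.6²
  = 13.0465 · 288 / 31.36
  = 119.82
Design effect: 2.67 × 119.82 = 319.91.
Adjust for 84% response: 319.91 / 0.84 = 380.84.
Round up → n = 381 per group.

n = 381 per group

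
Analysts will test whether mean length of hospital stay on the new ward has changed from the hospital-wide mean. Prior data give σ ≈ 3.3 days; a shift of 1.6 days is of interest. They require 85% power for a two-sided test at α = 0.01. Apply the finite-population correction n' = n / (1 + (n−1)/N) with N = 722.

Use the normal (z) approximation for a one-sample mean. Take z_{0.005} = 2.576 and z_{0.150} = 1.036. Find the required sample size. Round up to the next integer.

n = (z_{α/2} + z_β)² · σ² / δ²
  = (2.576 + 1.036)² · 3.3² / 1.6²
  = 13.0465 · 10.89 / 2.56
  = 55.50
Finite-population correction (N = 722): 55.50 / (1 + (55.50 − 1)/722) = 51.60.
Round up → n = 52.

n = 52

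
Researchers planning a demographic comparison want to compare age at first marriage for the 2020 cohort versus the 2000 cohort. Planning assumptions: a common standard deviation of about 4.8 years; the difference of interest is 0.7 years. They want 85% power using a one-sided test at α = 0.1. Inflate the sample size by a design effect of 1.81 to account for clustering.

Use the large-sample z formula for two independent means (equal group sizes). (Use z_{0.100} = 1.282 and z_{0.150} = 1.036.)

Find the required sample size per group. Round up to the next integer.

n = 915 per group

n = (z_α + z_β)² · (σ₁² + σ₂²) / δ²
  = (1.282 + 1.036)² · (2·4.8² = 46.08) / 0.7²
  = 5.3731 · 46.08 / 0.49
  = 505.29
Design effect: 1.81 × 505.29 = 914.58.
Round up → n = 915 per group.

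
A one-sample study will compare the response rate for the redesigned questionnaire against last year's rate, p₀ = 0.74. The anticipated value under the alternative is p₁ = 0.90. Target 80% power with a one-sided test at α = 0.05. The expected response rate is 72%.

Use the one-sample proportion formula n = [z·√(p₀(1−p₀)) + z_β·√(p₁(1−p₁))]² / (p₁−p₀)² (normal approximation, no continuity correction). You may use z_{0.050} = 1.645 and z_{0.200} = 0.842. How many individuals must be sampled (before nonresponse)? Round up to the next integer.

n = 52

n = [z_α·√(p₀q₀) + z_β·√(p₁q₁)]² / (p₁ − p₀)²
  = [1.645·√(0.74·0.26) + 0.842·√(0.90·0.10)]² / (0.16)²
  = [1.645·0.4386 + 0.842·0.3000]² / 0.0256
  = [0.9742]² / 0.0256
  = 37.07
Adjust for 72% response: 37.07 / 0.72 = 51.49.
Round up → n = 52.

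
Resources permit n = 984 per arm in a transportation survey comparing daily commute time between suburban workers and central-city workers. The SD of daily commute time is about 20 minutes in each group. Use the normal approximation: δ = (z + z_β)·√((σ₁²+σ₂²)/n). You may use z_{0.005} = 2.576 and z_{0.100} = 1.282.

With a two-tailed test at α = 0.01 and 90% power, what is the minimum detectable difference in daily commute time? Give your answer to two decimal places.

Minimum detectable difference ≈ 3.48 minutes

δ = (z_{α/2} + z_β) · √((σ₁²+σ₂²)/n)
  = (2.576 + 1.282) · √(800/984)
  = 3.858 · √0.81301
  = 3.858 · 0.9017
  = 3.4786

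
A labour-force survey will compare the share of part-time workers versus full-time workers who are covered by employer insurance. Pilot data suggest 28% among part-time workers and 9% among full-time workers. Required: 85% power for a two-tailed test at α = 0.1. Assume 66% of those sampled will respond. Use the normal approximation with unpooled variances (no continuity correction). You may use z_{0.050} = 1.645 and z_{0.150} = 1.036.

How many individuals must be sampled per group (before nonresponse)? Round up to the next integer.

n = (z_{α/2} + z_β)² · [p₁(1−p₁) + p₂(1−p₂)] / (p₁ − p₂)²
  = (1.645 + 1.036)² · (0.28·0.72 + 0.09·0.91) / (0.19)²
  = (2.681)² · (0.2016 + 0.0819) / 0.0361
  = 7.1878 · 0.2835 / 0.0361
  = 56.45
Adjust for 66% response: 56.45 / 0.66 = 85.53.
Round up → n = 86 per group.

n = 86 per group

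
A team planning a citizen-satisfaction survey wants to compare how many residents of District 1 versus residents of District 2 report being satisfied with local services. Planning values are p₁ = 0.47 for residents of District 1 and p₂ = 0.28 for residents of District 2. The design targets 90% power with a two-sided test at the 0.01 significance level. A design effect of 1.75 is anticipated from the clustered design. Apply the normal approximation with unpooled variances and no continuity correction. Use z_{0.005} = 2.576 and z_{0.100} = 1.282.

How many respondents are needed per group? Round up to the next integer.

n = (z_{α/2} + z_β)² · [p₁(1−p₁) + p₂(1−p₂)] / (p₁ − p₂)²
  = (2.576 + 1.282)² · (0.47·0.53 + 0.28·0.72) / (0.19)²
  = (3.858)² · (0.2491 + 0.2016) / 0.0361
  = 14.8842 · 0.4507 / 0.0361
  = 185.83
Design effect: 1.75 × 185.83 = 325.19.
Round up → n = 326 per group.

n = 326 per group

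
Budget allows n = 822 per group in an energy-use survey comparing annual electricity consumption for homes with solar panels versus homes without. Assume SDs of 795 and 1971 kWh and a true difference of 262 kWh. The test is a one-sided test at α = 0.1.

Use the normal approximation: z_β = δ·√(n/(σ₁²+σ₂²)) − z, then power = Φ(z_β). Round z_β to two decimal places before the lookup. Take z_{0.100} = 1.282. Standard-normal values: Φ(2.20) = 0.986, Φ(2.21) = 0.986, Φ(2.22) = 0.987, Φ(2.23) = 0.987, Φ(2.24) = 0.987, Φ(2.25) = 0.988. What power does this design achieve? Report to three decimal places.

z_β = δ·√(n/(σ₁²+σ₂²)) − z_α
    = 262 · √(822/4516866) − 1.282
    = 262 · 0.01349 − 1.282
    = 3.5344 − 1.282 = 2.2524 → 2.25
Power = Φ(2.25) = 0.988.

Power ≈ 0.988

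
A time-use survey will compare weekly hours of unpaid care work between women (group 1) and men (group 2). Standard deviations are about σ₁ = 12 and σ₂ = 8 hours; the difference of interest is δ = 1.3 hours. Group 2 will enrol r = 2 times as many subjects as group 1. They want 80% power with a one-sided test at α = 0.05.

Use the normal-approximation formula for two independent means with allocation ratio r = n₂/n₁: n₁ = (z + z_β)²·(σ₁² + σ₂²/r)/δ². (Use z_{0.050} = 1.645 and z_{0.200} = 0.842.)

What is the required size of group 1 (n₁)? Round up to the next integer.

n₁ = 645

n₁ = (z_α + z_β)² · (σ₁² + σ₂²/r) / δ²
   = (1.645 + 0.842)² · (12² + 8²/2) / 1.3²
   = 6.1852 · (144 + 32) / 1.69
   = 6.1852 · 176 / 1.69
   = 644.14
Round up → n₁ = 645; n₂ = r·n₁ = 2 × 645 = 1290.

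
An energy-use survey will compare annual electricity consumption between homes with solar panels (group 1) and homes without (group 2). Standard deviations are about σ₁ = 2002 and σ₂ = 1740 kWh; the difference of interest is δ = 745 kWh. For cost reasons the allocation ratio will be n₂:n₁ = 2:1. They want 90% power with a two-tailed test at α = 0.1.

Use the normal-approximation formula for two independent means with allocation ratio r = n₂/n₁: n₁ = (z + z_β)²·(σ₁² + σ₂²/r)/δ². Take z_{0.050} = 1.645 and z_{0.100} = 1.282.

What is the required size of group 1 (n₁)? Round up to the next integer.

n₁ = (z_{α/2} + z_β)² · (σ₁² + σ₂²/r) / δ²
   = (1.645 + 1.282)² · (2002² + 1740²/2) / 745²
   = 8.5673 · (4008004 + 1513800) / 555025
   = 8.5673 · 5521804 / 555025
   = 85.23
Round up → n₁ = 86; n₂ = r·n₁ = 2 × 86 = 172.

n₁ = 86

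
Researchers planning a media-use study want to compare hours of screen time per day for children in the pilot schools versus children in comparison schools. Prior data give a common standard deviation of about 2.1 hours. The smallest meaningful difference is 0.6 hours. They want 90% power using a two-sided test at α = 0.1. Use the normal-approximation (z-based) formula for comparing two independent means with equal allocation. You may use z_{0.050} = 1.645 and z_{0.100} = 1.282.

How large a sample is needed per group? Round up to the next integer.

n = (z_{α/2} + z_β)² · (σ₁² + σ₂²) / δ²
  = (1.645 + 1.282)² · (2·2.1² = 8.82) / 0.6²
  = 8.5673 · 8.82 / 0.36
  = 209.90
Round up → n = 210 per group.

n = 210 per group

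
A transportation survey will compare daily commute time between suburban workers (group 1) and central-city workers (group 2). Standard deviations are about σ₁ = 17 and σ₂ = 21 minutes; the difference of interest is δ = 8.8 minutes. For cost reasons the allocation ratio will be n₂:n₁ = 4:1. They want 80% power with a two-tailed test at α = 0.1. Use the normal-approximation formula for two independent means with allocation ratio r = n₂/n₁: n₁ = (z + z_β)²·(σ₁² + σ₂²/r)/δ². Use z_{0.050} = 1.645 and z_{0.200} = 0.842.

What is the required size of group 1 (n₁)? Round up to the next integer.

n₁ = (z_{α/2} + z_β)² · (σ₁² + σ₂²/r) / δ²
   = (1.645 + 0.842)² · (17² + 21²/4) / 8.8²
   = 6.1852 · (289 + 110.25) / 77.44
   = 6.1852 · 399.25 / 77.44
   = 31.89
Round up → n₁ = 32; n₂ = r·n₁ = 4 × 32 = 128.

n₁ = 32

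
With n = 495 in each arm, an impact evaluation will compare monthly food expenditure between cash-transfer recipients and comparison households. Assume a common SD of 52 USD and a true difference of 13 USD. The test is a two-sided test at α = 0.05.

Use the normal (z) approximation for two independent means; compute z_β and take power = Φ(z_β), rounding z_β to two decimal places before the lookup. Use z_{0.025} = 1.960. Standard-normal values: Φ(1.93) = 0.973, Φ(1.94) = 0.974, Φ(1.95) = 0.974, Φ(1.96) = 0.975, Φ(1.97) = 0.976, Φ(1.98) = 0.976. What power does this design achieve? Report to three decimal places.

z_β = δ·√(n/(σ₁²+σ₂²)) − z_{α/2}
    = 13 · √(495/5408) − 1.960
    = 13 · 0.30254 − 1.960
    = 3.9330 − 1.960 = 1.9730 → 1.97
Power = Φ(1.97) = 0.976.

Power ≈ 0.976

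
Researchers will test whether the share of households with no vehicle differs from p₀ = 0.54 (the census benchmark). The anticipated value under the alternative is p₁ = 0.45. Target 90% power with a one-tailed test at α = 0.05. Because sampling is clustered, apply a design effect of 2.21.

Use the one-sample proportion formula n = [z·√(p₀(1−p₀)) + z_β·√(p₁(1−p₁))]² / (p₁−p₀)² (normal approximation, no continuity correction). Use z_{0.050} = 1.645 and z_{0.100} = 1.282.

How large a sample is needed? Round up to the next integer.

n = 580

n = [z_α·√(p₀q₀) + z_β·√(p₁q₁)]² / (p₁ − p₀)²
  = [1.645·√(0.54·0.46) + 1.282·√(0.45·0.55)]² / (-0.09)²
  = [1.645·0.4984 + 1.282·0.4975]² / 0.0081
  = [1.4577]² / 0.0081
  = 262.31
Design effect: 2.21 × 262.31 = 579.71.
Round up → n = 580.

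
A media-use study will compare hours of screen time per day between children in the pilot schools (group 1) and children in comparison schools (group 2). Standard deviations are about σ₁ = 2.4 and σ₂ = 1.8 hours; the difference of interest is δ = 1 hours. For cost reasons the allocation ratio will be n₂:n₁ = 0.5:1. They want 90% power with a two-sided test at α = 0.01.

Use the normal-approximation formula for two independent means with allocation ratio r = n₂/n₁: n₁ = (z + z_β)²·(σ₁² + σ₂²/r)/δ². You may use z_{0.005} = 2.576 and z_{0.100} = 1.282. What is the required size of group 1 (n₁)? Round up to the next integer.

n₁ = (z_{α/2} + z_β)² · (σ₁² + σ₂²/r) / δ²
   = (2.576 + 1.282)² · (2.4² + 1.8²/0.5) / 1²
   = 14.8842 · (5.76 + 6.48) / 1
   = 14.8842 · 12.24 / 1
   = 182.18
Round up → n₁ = 183; n₂ = r·n₁ = 0.5 × 183 = 92.

n₁ = 183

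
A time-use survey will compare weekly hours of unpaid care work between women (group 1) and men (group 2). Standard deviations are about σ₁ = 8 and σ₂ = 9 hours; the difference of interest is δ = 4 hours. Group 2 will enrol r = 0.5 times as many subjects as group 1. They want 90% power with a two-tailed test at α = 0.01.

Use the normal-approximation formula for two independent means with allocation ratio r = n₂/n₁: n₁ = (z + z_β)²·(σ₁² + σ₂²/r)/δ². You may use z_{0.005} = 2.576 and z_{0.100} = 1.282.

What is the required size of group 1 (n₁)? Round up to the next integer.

n₁ = (z_{α/2} + z_β)² · (σ₁² + σ₂²/r) / δ²
   = (2.576 + 1.282)² · (8² + 9²/0.5) / 4²
   = 14.8842 · (64 + 162) / 16
   = 14.8842 · 226 / 16
   = 210.24
Round up → n₁ = 211; n₂ = r·n₁ = 0.5 × 211 = 106.

n₁ = 211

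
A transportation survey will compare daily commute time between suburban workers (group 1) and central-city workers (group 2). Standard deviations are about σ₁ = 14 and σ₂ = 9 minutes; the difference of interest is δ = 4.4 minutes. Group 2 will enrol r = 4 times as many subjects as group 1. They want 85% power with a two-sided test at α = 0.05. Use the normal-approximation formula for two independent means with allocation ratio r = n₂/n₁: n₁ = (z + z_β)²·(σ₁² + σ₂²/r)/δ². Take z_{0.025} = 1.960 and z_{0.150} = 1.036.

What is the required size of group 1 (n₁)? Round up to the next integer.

n₁ = 101

n₁ = (z_{α/2} + z_β)² · (σ₁² + σ₂²/r) / δ²
   = (1.960 + 1.036)² · (14² + 9²/4) / 4.4²
   = 8.9760 · (196 + 20.25) / 19.36
   = 8.9760 · 216.25 / 19.36
   = 100.26
Round up → n₁ = 101; n₂ = r·n₁ = 4 × 101 = 404.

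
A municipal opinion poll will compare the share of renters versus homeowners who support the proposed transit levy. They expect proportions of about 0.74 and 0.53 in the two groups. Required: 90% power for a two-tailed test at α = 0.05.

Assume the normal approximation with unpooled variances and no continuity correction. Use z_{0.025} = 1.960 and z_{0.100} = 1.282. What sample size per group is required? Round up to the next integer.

n = 106 per group

n = (z_{α/2} + z_β)² · [p₁(1−p₁) + p₂(1−p₂)] / (p₁ − p₂)²
  = (1.960 + 1.282)² · (0.74·0.26 + 0.53·0.47) / (0.21)²
  = (3.242)² · (0.1924 + 0.2491) / 0.0441
  = 10.5106 · 0.4415 / 0.0441
  = 105.22
Round up → n = 106 per group.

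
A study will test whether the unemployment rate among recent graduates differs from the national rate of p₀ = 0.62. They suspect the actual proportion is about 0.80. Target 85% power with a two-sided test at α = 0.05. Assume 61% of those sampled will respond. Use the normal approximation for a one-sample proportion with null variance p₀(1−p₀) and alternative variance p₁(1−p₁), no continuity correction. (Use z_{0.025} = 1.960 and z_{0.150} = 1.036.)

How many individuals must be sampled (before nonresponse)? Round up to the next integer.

n = [z_{α/2}·√(p₀q₀) + z_β·√(p₁q₁)]² / (p₁ − p₀)²
  = [1.960·√(0.62·0.38) + 1.036·√(0.80·0.20)]² / (0.18)²
  = [1.960·0.4854 + 1.036·0.4000]² / 0.0324
  = [1.3658]² / 0.0324
  = 57.57
Adjust for 61% response: 57.57 / 0.61 = 94.38.
Round up → n = 95.

n = 95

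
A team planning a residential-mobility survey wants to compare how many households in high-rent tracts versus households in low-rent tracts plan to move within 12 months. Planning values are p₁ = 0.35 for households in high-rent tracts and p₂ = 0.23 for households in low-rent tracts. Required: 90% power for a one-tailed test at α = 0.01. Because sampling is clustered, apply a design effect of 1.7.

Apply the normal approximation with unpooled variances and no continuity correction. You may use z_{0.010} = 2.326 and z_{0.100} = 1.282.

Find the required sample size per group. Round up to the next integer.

n = (z_α + z_β)² · [p₁(1−p₁) + p₂(1−p₂)] / (p₁ − p₂)²
  = (2.326 + 1.282)² · (0.35·0.65 + 0.23·0.77) / (0.12)²
  = (3.608)² · (0.2275 + 0.1771) / 0.0144
  = 13.0177 · 0.4046 / 0.0144
  = 365.76
Design effect: 1.7 × 365.76 = 621.79.
Round up → n = 622 per group.

n = 622 per group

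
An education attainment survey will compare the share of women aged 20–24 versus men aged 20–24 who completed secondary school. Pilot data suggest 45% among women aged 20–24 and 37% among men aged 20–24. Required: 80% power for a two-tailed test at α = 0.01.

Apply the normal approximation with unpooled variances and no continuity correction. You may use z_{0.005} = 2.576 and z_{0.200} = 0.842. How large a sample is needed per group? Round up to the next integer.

n = 878 per group

n = (z_{α/2} + z_β)² · [p₁(1−p₁) + p₂(1−p₂)] / (p₁ − p₂)²
  = (2.576 + 0.842)² · (0.45·0.55 + 0.37·0.63) / (0.08)²
  = (3.418)² · (0.2475 + 0.2331) / 0.0064
  = 11.6827 · 0.4806 / 0.0064
  = 877.30
Round up → n = 878 per group.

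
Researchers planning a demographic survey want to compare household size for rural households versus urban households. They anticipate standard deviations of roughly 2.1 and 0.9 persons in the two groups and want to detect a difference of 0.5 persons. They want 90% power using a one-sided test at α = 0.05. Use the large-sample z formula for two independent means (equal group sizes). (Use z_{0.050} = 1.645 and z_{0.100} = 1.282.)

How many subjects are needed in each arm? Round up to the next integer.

n = (z_α + z_β)² · (σ₁² + σ₂²) / δ²
  = (1.645 + 1.282)² · (2.1² + 0.9² = 5.22) / 0.5²
  = 8.5673 · 5.22 / 0.25
  = 178.89
Round up → n = 179 per group.

n = 179 per group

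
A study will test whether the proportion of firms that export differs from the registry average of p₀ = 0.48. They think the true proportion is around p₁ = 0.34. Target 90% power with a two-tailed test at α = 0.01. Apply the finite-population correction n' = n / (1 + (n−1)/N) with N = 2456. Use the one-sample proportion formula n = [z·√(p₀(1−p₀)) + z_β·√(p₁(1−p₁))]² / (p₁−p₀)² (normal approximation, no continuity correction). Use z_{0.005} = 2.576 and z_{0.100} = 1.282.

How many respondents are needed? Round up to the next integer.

n = [z_{α/2}·√(p₀q₀) + z_β·√(p₁q₁)]² / (p₁ − p₀)²
  = [2.576·√(0.48·0.52) + 1.282·√(0.34·0.66)]² / (-0.14)²
  = [2.576·0.4996 + 1.282·0.4737]² / 0.0196
  = [1.8943]² / 0.0196
  = 183.07
Finite-population correction (N = 2456): 183.07 / (1 + (183.07 − 1)/2456) = 170.44.
Round up → n = 171.

n = 171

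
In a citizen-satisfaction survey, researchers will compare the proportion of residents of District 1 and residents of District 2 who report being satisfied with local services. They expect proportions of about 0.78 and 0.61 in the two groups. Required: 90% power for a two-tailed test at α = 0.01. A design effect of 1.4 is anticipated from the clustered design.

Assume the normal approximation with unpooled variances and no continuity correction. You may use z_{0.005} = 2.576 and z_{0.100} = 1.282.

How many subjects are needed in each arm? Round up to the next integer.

n = (z_{α/2} + z_β)² · [p₁(1−p₁) + p₂(1−p₂)] / (p₁ − p₂)²
  = (2.576 + 1.282)² · (0.78·0.22 + 0.61·0.39) / (0.17)²
  = (3.858)² · (0.1716 + 0.2379) / 0.0289
  = 14.8842 · 0.4095 / 0.0289
  = 210.90
Design effect: 1.4 × 210.90 = 295.26.
Round up → n = 296 per group.

n = 296 per group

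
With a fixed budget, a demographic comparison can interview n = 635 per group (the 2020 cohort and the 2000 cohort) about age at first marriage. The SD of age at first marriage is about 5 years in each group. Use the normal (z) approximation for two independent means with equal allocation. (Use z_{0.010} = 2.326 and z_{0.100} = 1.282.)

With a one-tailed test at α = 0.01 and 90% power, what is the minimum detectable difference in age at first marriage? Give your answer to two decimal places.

δ = (z_α + z_β) · √((σ₁²+σ₂²)/n)
  = (2.326 + 1.282) · √(50/635)
  = 3.608 · √0.07874
  = 3.608 · 0.2806
  = 1.0124

Minimum detectable difference ≈ 1.01 years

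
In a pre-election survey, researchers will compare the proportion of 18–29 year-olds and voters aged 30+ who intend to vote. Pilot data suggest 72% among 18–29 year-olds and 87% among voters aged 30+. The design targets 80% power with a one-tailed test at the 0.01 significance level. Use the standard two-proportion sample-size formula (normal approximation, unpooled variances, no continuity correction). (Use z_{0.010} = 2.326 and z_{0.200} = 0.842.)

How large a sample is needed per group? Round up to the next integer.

n = 141 per group

n = (z_α + z_β)² · [p₁(1−p₁) + p₂(1−p₂)] / (p₁ − p₂)²
  = (2.326 + 0.842)² · (0.72·0.28 + 0.87·0.13) / (-0.15)²
  = (3.168)² · (0.2016 + 0.1131) / 0.0225
  = 10.0362 · 0.3147 / 0.0225
  = 140.37
Round up → n = 141 per group.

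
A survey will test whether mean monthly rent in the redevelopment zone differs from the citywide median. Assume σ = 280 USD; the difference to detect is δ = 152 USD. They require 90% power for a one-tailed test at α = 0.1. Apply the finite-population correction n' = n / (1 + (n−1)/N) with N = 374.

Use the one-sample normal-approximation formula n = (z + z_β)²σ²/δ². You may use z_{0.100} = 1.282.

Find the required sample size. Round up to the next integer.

n = 22

n = (z_α + z_β)² · σ² / δ²
  = (1.282 + 1.282)² · 280² / 152²
  = 6.5741 · 78400 / 23104
  = 22.31
Finite-population correction (N = 374): 22.31 / (1 + (22.31 − 1)/374) = 21.11.
Round up → n = 22.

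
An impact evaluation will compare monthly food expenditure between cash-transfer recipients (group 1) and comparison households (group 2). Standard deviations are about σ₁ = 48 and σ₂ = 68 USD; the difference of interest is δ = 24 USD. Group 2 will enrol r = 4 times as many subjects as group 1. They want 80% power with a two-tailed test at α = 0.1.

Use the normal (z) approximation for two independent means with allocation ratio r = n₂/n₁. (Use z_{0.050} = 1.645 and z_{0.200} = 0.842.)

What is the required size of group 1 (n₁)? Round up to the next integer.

n₁ = (z_{α/2} + z_β)² · (σ₁² + σ₂²/r) / δ²
   = (1.645 + 0.842)² · (48² + 68²/4) / 24²
   = 6.1852 · (2304 + 1156) / 576
   = 6.1852 · 3460 / 576
   = 37.15
Round up → n₁ = 38; n₂ = r·n₁ = 4 × 38 = 152.

n₁ = 38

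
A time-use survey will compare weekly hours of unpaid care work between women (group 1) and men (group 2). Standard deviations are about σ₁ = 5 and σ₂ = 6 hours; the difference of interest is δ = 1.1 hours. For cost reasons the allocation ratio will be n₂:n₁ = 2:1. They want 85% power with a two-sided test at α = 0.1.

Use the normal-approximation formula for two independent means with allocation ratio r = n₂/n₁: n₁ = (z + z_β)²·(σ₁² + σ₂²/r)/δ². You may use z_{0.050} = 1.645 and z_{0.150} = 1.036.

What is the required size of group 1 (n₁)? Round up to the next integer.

n₁ = 256

n₁ = (z_{α/2} + z_β)² · (σ₁² + σ₂²/r) / δ²
   = (1.645 + 1.036)² · (5² + 6²/2) / 1.1²
   = 7.1878 · (25 + 18) / 1.21
   = 7.1878 · 43 / 1.21
   = 255.43
Round up → n₁ = 256; n₂ = r·n₁ = 2 × 256 = 512.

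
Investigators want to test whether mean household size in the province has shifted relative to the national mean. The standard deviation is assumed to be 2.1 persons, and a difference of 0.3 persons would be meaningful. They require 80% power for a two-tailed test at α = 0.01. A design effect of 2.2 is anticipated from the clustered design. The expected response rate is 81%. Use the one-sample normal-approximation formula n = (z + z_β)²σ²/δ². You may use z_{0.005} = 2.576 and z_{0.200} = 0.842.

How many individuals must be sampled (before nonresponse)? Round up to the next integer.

n = (z_{α/2} + z_β)² · σ² / δ²
  = (2.576 + 0.842)² · 2.1² / 0.3²
  = 11.6827 · 4.41 / 0.09
  = 572.45
Design effect: 2.2 × 572.45 = 1259.40.
Adjust for 81% response: 1259.40 / 0.81 = 1554.81.
Round up → n = 1555.

n = 1555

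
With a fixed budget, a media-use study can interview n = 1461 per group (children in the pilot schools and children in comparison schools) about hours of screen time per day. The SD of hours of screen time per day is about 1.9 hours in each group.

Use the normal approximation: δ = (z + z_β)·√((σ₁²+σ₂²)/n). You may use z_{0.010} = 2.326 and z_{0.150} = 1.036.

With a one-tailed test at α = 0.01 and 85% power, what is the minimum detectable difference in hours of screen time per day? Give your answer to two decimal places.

δ = (z_α + z_β) · √((σ₁²+σ₂²)/n)
  = (2.326 + 1.036) · √(7.22/1461)
  = 3.362 · √0.00494
  = 3.362 · 0.0703
  = 0.2363

Minimum detectable difference ≈ 0.24 hours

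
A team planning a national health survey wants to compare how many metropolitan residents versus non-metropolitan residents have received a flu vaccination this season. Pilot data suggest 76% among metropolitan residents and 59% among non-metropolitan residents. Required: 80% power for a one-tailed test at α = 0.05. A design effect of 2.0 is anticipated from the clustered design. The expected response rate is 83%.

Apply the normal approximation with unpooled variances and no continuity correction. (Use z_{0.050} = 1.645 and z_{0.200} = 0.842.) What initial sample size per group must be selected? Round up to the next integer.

n = 219 per group

n = (z_α + z_β)² · [p₁(1−p₁) + p₂(1−p₂)] / (p₁ − p₂)²
  = (1.645 + 0.842)² · (0.76·0.24 + 0.59·0.41) / (0.17)²
  = (2.487)² · (0.1824 + 0.2419) / 0.0289
  = 6.1852 · 0.4243 / 0.0289
  = 90.81
Design effect: 2.0 × 90.81 = 181.62.
Adjust for 83% response: 181.62 / 0.83 = 218.82.
Round up → n = 219 per group.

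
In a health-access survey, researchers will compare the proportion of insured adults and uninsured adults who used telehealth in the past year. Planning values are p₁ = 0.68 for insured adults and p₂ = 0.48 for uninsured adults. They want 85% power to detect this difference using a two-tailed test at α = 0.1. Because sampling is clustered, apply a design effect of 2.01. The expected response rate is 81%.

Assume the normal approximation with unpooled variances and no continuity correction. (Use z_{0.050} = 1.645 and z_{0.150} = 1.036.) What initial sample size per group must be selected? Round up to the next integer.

n = 209 per group

n = (z_{α/2} + z_β)² · [p₁(1−p₁) + p₂(1−p₂)] / (p₁ − p₂)²
  = (1.645 + 1.036)² · (0.68·0.32 + 0.48·0.52) / (0.20)²
  = (2.681)² · (0.2176 + 0.2496) / 0.0400
  = 7.1878 · 0.4672 / 0.0400
  = 83.95
Design effect: 2.01 × 83.95 = 168.75.
Adjust for 81% response: 168.75 / 0.81 = 208.33.
Round up → n = 209 per group.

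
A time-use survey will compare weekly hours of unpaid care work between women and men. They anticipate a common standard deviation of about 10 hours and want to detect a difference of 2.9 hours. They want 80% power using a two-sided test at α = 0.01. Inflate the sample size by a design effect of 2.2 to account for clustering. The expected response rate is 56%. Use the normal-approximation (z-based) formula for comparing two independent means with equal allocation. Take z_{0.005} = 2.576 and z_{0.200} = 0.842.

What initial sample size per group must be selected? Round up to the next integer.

n = (z_{α/2} + z_β)² · (σ₁² + σ₂²) / δ²
  = (2.576 + 0.842)² · (2·10² = 200) / 2.9²
  = 11.6827 · 200 / 8.41
  = 277.83
Design effect: 2.2 × 277.83 = 611.22.
Adjust for 56% response: 611.22 / 0.56 = 1091.47.
Round up → n = 1092 per group.

n = 1092 per group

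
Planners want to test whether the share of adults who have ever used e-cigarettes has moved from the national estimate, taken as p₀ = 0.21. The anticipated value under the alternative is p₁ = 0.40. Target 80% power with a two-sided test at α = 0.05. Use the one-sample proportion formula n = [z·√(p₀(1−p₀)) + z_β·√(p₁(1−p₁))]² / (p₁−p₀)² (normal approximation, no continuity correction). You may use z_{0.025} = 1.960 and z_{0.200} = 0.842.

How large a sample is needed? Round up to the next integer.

n = [z_{α/2}·√(p₀q₀) + z_β·√(p₁q₁)]² / (p₁ − p₀)²
  = [1.960·√(0.21·0.79) + 0.842·√(0.40·0.60)]² / (0.19)²
  = [1.960·0.4073 + 0.842·0.4899]² / 0.0361
  = [1.2108]² / 0.0361
  = 40.61
Round up → n = 41.

n = 41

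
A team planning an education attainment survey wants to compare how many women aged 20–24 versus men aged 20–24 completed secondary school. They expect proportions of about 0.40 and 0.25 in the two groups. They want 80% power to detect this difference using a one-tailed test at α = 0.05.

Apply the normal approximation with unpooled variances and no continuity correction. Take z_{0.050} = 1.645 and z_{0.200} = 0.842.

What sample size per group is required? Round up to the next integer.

n = (z_α + z_β)² · [p₁(1−p₁) + p₂(1−p₂)] / (p₁ − p₂)²
  = (1.645 + 0.842)² · (0.40·0.60 + 0.25·0.75) / (0.15)²
  = (2.487)² · (0.2400 + 0.1875) / 0.0225
  = 6.1852 · 0.4275 / 0.0225
  = 117.52
Round up → n = 118 per group.

n = 118 per group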